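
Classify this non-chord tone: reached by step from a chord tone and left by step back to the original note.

Neighbor tone.

Approach: by step. Departure: by step in the opposite direction, back to the starting pitch.
Stepwise on both sides but reversing to return to the same chord tone — a neighbor tone. (Had it continued onward in the same direction it would be a passing tone instead.)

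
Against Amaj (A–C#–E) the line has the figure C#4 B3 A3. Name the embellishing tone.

B3 is a passing tone.

The harmony at that moment is A major triad (A, C#, E); B3 is not a chord tone.
It is approached by step down from C#4 and left by step down to A3.
Step in, step out in the same direction — a passing tone.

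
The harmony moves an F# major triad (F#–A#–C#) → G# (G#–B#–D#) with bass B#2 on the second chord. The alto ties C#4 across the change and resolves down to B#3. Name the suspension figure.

At the second chord the bass is B#2. The suspended C#4 lies a ninth above the bass; after resolving down by step to B#3, the interval above the bass becomes an octave.
Suspension figures are named by those two intervals: 9–8.

9–8 suspension.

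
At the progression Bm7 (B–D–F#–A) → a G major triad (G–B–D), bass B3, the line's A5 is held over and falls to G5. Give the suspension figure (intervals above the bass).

At the second chord the bass is B3. The suspended A5 lies a seventh above the bass; after resolving down by step to G5, the interval above the bass becomes a sixth.
Suspension figures are named by those two intervals: 7–6.

7–6 suspension.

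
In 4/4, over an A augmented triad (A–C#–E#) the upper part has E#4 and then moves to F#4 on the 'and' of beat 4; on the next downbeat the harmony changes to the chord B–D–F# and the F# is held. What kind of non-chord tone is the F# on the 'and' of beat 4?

The harmony at that moment is A augmented triad (A, C#, E#); F#4 is not a chord tone.
It is approached by step up from E#4 and then sustained as the same pitch into the next harmony.
Arriving early and becoming a chord tone when the harmony changes — an anticipation.

Anticipation.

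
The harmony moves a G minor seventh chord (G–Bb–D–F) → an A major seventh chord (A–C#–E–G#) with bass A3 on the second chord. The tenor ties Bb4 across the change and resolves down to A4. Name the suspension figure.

9–8 suspension.

At the second chord the bass is A3. The suspended Bb4 lies a ninth above the bass; after resolving down by step to A4, the interval above the bass becomes an octave.
Suspension figures are named by those two intervals: 9–8.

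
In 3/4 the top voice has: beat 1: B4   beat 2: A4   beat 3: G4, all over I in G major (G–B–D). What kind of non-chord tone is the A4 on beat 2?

Passing tone.

The harmony at that moment is G major triad (G, B, D); A4 is not a chord tone.
It is approached by step down from B4 and left by step down to G4.
Step in, step out in the same direction — a passing tone.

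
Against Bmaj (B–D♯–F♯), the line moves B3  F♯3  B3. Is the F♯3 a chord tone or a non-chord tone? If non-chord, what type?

B major triad contains B, D♯, F♯; F♯ is the fifth, so it is a chord tone.

Chord tone (the fifth of B major triad).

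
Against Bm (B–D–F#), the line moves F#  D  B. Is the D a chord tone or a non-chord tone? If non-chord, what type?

B minor triad contains B, D, F#; D is the third, so it is a chord tone.

Chord tone (the third of B minor triad).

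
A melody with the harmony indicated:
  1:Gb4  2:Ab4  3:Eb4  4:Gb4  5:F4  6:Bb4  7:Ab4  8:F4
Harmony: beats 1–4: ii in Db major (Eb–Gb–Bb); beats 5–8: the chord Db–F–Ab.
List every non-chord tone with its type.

Ab4 (beat 2) — escape tone; Bb4 (beat 6) — appoggiatura.

The harmony at that moment is Eb minor triad (Eb, Gb, Bb); Ab4 is not a chord tone.
It is approached by step up from Gb4 and left by leap down to Eb4.
Step in, leap out — an escape tone.
The harmony at that moment is Db major triad (Db, F, Ab); Bb4 is not a chord tone.
It is approached by leap up from F4 and left by step down to Ab4.
Leap in, step out — an appoggiatura.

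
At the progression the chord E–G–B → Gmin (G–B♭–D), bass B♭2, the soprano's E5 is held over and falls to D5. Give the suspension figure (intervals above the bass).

At the second chord the bass is B♭2. The suspended E5 lies a fourth above the bass; after resolving down by step to D5, the interval above the bass becomes a third.
Suspension figures are named by those two intervals: 4–3.

4–3 suspension.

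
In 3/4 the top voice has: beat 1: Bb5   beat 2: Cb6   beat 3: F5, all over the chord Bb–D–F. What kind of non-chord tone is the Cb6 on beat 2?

The harmony at that moment is Bb major triad (Bb, D, F); Cb6 is not a chord tone.
It is approached by step up from Bb5 and left by leap down to F5.
Step in, leap out, on a weak beat — an escape tone.

Escape tone.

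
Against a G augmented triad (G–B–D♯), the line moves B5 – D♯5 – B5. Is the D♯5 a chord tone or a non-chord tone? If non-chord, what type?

Chord tone (the fifth of G augmented triad).

G augmented triad contains G, B, D♯; D♯ is the fifth, so it is a chord tone.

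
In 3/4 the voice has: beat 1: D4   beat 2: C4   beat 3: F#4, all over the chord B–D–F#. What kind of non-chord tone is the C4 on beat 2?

Escape tone.

The harmony at that moment is B minor triad (B, D, F#); C4 is not a chord tone.
It is approached by step down from D4 and left by leap up to F#4.
Step in, leap out, on a weak beat — an escape tone.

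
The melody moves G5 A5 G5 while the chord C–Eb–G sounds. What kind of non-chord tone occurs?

The harmony at that moment is C minor triad (C, Eb, G); A5 is not a chord tone.
It is approached by step up from G5 and left by step down to G5.
Step away and step back to the same note — a neighbor tone (upper neighbor).

A5 is a neighbor tone.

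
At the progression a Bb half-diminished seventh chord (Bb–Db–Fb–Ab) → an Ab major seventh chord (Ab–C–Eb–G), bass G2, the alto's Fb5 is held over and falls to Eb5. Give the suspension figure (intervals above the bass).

7–6 suspension.

At the second chord the bass is G2. The suspended Fb5 lies a seventh above the bass; after resolving down by step to Eb5, the interval above the bass becomes a sixth.
Suspension figures are named by those two intervals: 7–6.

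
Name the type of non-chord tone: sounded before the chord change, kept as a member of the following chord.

Approach: ahead of the chord change (typically by step), so it is dissonant against the current harmony. Departure: none — the same pitch is restated or held and is a chord tone of the new harmony.
Dissonant first, consonant once the harmony catches up: the note simply arrives early — an anticipation. (The reverse timing, consonant first and dissonant after the change, would be a suspension or retardation.)

Anticipation.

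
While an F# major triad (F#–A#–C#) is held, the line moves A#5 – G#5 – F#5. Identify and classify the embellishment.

G#5 is a passing tone.

The harmony at that moment is F# major triad (F#, A#, C#); G#5 is not a chord tone.
It is approached by step down from A#5 and left by step down to F#5.
Step in, step out in the same direction — a passing tone.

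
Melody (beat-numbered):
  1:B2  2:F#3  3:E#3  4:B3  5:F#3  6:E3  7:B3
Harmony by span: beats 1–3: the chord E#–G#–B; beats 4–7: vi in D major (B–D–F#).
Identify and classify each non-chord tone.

The harmony at that moment is E# diminished triad (E#, G#, B); F#3 is not a chord tone.
It is approached by leap up from B2 and left by step down to E#3.
Leap in, step out — an appoggiatura.
The harmony at that moment is B minor triad (B, D, F#); E3 is not a chord tone.
It is approached by step down from F#3 and left by leap up to B3.
Step in, leap out — an escape tone.

F#3 (beat 2) — appoggiatura; E3 (beat 6) — escape tone.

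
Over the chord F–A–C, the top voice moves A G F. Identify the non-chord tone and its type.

G is a passing tone.

The harmony at that moment is F major triad (F, A, C); G is not a chord tone.
It is approached by step down from A and left by step down to F.
Step in, step out in the same direction — a passing tone.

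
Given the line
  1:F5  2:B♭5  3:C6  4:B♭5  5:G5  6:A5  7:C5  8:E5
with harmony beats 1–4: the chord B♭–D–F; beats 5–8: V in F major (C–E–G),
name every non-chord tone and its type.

The harmony at that moment is B♭ major triad (B♭, D, F); C6 is not a chord tone.
It is approached by step up from B♭5 and left by step down to B♭5.
Step away and step back to the same note — a neighbor tone (upper neighbor).
The harmony at that moment is C major triad (C, E, G); A5 is not a chord tone.
It is approached by step up from G5 and left by leap down to C5.
Step in, leap out — an escape tone.

C6 (beat 3) — neighbor tone; A5 (beat 6) — escape tone.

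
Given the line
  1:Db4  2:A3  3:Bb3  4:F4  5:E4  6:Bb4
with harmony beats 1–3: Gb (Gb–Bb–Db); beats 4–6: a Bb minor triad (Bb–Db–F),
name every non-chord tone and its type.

The harmony at that moment is Gb major triad (Gb, Bb, Db); A3 is not a chord tone.
It is approached by leap down from Db4 and left by step up to Bb3.
Leap in, step out — an appoggiatura.
The harmony at that moment is Bb minor triad (Bb, Db, F); E4 is not a chord tone.
It is approached by step down from F4 and left by leap up to Bb4.
Step in, leap out — an escape tone.

A3 (beat 2) — appoggiatura; E4 (beat 5) — escape tone.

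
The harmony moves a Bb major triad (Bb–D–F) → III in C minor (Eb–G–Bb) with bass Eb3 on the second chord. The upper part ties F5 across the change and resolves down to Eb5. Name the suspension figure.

At the second chord the bass is Eb3. The suspended F5 lies a ninth above the bass; after resolving down by step to Eb5, the interval above the bass becomes an octave.
Suspension figures are named by those two intervals: 9–8.

9–8 suspension.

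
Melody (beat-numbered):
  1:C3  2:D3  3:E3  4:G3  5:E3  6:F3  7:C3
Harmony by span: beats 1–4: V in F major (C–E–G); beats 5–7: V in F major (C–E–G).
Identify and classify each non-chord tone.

The harmony at that moment is C major triad (C, E, G); D3 is not a chord tone.
It is approached by step up from C3 and left by step up to E3.
Step in, step out in the same direction — a passing tone.
The harmony at that moment is C major triad (C, E, G); F3 is not a chord tone.
It is approached by step up from E3 and left by leap down to C3.
Step in, leap out — an escape tone.

D3 (beat 2) — passing tone; F3 (beat 6) — escape tone.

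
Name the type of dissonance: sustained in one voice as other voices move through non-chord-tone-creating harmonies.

Approach: none. Departure: none — a single pitch is sustained while the chords change around it, passing through harmonies that do not contain it.
No melodic motion at all; the dissonance is created entirely by the moving harmonies against the stationary note — a pedal tone (pedal point).

Pedal tone.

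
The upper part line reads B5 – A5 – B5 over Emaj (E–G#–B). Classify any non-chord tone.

A5 is a neighbor tone.

The harmony at that moment is E major triad (E, G#, B); A5 is not a chord tone.
It is approached by step down from B5 and left by step up to B5.
Step away and step back to the same note — a neighbor tone (lower neighbor).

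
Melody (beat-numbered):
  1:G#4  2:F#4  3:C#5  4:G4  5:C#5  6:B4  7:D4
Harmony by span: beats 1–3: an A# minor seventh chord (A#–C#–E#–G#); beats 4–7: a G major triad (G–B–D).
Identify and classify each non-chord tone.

F#4 (beat 2) — escape tone; C#5 (beat 5) — appoggiatura.

The harmony at that moment is A# minor seventh chord (A#, C#, E#, G#); F#4 is not a chord tone.
It is approached by step down from G#4 and left by leap up to C#5.
Step in, leap out — an escape tone.
The harmony at that moment is G major triad (G, B, D); C#5 is not a chord tone.
It is approached by leap up from G4 and left by step down to B4.
Leap in, step out — an appoggiatura.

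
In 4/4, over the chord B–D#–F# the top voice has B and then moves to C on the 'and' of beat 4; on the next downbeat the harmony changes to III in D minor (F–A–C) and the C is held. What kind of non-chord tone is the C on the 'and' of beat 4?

Anticipation.

The harmony at that moment is B major triad (B, D#, F#); C is not a chord tone.
It is approached by step up from B and then sustained as the same pitch into the next harmony.
Arriving early and becoming a chord tone when the harmony changes — an anticipation.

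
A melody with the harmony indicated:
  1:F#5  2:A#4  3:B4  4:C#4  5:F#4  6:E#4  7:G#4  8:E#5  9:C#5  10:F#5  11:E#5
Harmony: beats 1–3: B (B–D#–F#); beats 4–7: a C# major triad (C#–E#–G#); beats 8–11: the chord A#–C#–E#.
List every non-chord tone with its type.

A#4 (beat 2) — appoggiatura; F#4 (beat 5) — appoggiatura; F#5 (beat 10) — appoggiatura.

The harmony at that moment is B major triad (B, D#, F#); A#4 is not a chord tone.
It is approached by leap down from F#5 and left by step up to B4.
Leap in, step out — an appoggiatura.
The harmony at that moment is C# major triad (C#, E#, G#); F#4 is not a chord tone.
It is approached by leap up from C#4 and left by step down to E#4.
Leap in, step out — an appoggiatura.
The harmony at that moment is A# minor triad (A#, C#, E#); F#5 is not a chord tone.
It is approached by leap up from C#5 and left by step down to E#5.
Leap in, step out — an appoggiatura.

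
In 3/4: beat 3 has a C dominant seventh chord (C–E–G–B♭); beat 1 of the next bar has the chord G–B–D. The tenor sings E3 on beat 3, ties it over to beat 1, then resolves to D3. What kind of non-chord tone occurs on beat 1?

The harmony at that moment is G major triad (G, B, D); E3 is not a chord tone.
It is held over (the same pitch as the preceding E3) and left by step down to D3.
Held over from the previous chord and resolving down by step — a suspension.

Suspension.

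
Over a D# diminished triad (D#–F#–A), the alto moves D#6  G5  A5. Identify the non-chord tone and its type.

The harmony at that moment is D# diminished triad (D#, F#, A); G5 is not a chord tone.
It is approached by leap down from D#6 and left by step up to A5.
Leap in, step out — an appoggiatura.

G5 is an appoggiatura.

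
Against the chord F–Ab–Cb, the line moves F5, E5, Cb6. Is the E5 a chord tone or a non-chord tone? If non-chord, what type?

The harmony at that moment is F diminished triad (F, Ab, Cb); E5 is not a chord tone.
It is approached by step down from F5 and left by leap up to Cb6.
Step in, leap out — an escape tone.

Non-chord tone — an escape tone.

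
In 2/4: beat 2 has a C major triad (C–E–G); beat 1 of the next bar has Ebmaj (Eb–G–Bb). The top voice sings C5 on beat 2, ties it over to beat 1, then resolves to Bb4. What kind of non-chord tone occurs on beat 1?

The harmony at that moment is Eb major triad (Eb, G, Bb); C5 is not a chord tone.
It is held over (the same pitch as the preceding C5) and left by step down to Bb4.
Held over from the previous chord and resolving down by step — a suspension.

Suspension.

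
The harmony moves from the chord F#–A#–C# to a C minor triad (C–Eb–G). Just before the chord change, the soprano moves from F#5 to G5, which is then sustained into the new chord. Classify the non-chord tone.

The harmony at that moment is F# major triad (F#, A#, C#); G5 is not a chord tone.
It is approached by step up from F#5 and then sustained as the same pitch into the next harmony.
Arriving early and becoming a chord tone when the harmony changes — an anticipation.

G5 is an anticipation.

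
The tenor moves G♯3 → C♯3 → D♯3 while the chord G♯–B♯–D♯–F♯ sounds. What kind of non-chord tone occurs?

C♯3 is an appoggiatura.

The harmony at that moment is G♯ dominant seventh chord (G♯, B♯, D♯, F♯); C♯3 is not a chord tone.
It is approached by leap down from G♯3 and left by step up to D♯3.
Leap in, step out — an appoggiatura.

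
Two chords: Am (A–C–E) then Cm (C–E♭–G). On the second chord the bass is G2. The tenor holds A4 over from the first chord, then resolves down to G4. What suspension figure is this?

9–8 suspension.

At the second chord the bass is G2. The suspended A4 lies a ninth above the bass; after resolving down by step to G4, the interval above the bass becomes an octave.
Suspension figures are named by those two intervals: 9–8.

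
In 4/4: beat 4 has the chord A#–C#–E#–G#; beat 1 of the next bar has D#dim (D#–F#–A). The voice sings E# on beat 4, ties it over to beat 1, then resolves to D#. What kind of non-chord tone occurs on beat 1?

Suspension.

The harmony at that moment is D# diminished triad (D#, F#, A); E# is not a chord tone.
It is held over (the same pitch as the preceding E#) and left by step down to D#.
Held over from the previous chord and resolving down by step — a suspension.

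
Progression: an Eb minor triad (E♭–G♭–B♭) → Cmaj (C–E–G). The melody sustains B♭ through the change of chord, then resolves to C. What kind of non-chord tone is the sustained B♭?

B♭ is a retardation.

The harmony at that moment is C major triad (C, E, G); B♭ is not a chord tone.
It is held over (the same pitch as the preceding B♭) and left by step up to C.
Held over from the previous chord and resolving up by step — a retardation.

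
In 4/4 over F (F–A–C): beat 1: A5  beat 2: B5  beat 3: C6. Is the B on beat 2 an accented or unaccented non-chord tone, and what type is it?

The harmony at that moment is F major triad (F, A, C); B5 is not a chord tone.
It is approached by step up from A5 and left by step up to C6.
Step in, step out in the same direction — a passing tone.
It falls on a weak beat, so it is unaccented.

Unaccented passing tone.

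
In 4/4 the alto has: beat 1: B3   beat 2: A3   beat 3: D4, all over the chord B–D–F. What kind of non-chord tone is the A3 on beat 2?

The harmony at that moment is B diminished triad (B, D, F); A3 is not a chord tone.
It is approached by step down from B3 and left by leap up to D4.
Step in, leap out, on a weak beat — an escape tone.

Escape tone.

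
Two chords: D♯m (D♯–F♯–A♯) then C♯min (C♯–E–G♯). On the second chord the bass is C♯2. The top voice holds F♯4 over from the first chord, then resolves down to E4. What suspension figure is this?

At the second chord the bass is C♯2. The suspended F♯4 lies a fourth above the bass; after resolving down by step to E4, the interval above the bass becomes a third.
Suspension figures are named by those two intervals: 4–3.

4–3 suspension.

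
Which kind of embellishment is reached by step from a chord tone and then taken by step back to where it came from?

Approach: by step. Departure: by step in the opposite direction, back to the starting pitch.
Stepwise on both sides but reversing to return to the same chord tone — a neighbor tone. (Had it continued onward in the same direction it would be a passing tone instead.)

Neighbor tone.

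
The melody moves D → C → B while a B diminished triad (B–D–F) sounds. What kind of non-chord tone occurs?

The harmony at that moment is B diminished triad (B, D, F); C is not a chord tone.
It is approached by step down from D and left by step down to B.
Step in, step out in the same direction — a passing tone.

C is a passing tone.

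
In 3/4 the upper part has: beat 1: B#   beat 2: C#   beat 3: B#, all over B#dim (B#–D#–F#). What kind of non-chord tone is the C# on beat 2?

The harmony at that moment is B# diminished triad (B#, D#, F#); C# is not a chord tone.
It is approached by step up from B# and left by step down to B#.
Step away and step back to the same note — a neighbor tone (upper neighbor).

Upper neighbor tone.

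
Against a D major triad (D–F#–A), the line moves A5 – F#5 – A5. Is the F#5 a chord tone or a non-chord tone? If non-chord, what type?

D major triad contains D, F#, A; F# is the third, so it is a chord tone.

Chord tone (the third of D major triad).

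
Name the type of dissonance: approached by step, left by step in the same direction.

Approach: by step. Departure: by step, continuing in the same direction.
Stepwise on both sides with no change of direction means the note fills in the space between two different chord tones — a passing tone. (Had it turned back to its starting note it would be a neighbor tone instead.)

Passing tone.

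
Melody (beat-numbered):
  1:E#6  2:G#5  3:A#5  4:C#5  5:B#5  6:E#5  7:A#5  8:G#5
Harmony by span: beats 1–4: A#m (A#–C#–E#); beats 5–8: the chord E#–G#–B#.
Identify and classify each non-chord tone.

G#5 (beat 2) — appoggiatura; A#5 (beat 7) — appoggiatura.

The harmony at that moment is A# minor triad (A#, C#, E#); G#5 is not a chord tone.
It is approached by leap down from E#6 and left by step up to A#5.
Leap in, step out — an appoggiatura.
The harmony at that moment is E# minor triad (E#, G#, B#); A#5 is not a chord tone.
It is approached by leap up from E#5 and left by step down to G#5.
Leap in, step out — an appoggiatura.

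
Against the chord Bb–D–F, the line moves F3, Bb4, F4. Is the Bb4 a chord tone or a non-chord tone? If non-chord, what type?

Chord tone (the root of Bb major triad).

Bb major triad contains Bb, D, F; Bb is the root, so it is a chord tone.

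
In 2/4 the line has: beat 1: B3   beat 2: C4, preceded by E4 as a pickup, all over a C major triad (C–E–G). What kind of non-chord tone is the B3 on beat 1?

The harmony at that moment is C major triad (C, E, G); B3 is not a chord tone.
It is approached by leap down from E4 and left by step up to C4.
Leap in, step out, metrically accented — an appoggiatura.

Appoggiatura.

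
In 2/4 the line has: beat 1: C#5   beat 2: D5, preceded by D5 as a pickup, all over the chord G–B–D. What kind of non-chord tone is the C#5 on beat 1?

The harmony at that moment is G major triad (G, B, D); C#5 is not a chord tone.
It is approached by step down from D5 and left by step up to D5.
Step away and step back to the same note — a neighbor tone (lower neighbor).

Lower neighbor tone.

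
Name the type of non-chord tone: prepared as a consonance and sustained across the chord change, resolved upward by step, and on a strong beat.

Approach: by preparation — the pitch is first a chord tone, then held (tied or repeated) while the harmony changes under it. Departure: up by step. Metric position: strong.
A prepared dissonance that resolves upward by step — a retardation. (The same figure resolving downward would be a suspension.)

Retardation.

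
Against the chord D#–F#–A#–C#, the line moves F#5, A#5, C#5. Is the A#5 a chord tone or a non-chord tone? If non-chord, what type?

D# minor seventh chord contains D#, F#, A#, C#; A# is the fifth, so it is a chord tone.

Chord tone (the fifth of D# minor seventh chord).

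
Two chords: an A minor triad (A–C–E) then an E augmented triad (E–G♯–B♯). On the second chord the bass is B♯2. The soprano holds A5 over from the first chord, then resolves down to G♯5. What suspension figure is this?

7–6 suspension.

At the second chord the bass is B♯2. The suspended A5 lies a seventh above the bass; after resolving down by step to G♯5, the interval above the bass becomes a sixth.
Suspension figures are named by those two intervals: 7–6.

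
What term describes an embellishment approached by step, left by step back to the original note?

Approach: by step. Departure: by step in the opposite direction, back to the starting pitch.
Stepwise on both sides but reversing to return to the same chord tone — a neighbor tone. (Had it continued onward in the same direction it would be a passing tone instead.)

Neighbor tone.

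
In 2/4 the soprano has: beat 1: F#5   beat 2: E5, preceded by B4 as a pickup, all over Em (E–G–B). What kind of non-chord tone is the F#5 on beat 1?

The harmony at that moment is E minor triad (E, G, B); F#5 is not a chord tone.
It is approached by leap up from B4 and left by step down to E5.
Leap in, step out, metrically accented — an appoggiatura.

Appoggiatura.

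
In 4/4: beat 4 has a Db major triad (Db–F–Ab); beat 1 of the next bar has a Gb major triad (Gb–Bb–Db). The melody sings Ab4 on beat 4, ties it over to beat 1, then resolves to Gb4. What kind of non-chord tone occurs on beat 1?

Suspension.

The harmony at that moment is Gb major triad (Gb, Bb, Db); Ab4 is not a chord tone.
It is held over (the same pitch as the preceding Ab4) and left by step down to Gb4.
Held over from the previous chord and resolving down by step — a suspension.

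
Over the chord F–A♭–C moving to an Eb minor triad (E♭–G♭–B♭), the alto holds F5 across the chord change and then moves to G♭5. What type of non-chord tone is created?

F5 is a retardation.

The harmony at that moment is E♭ minor triad (E♭, G♭, B♭); F5 is not a chord tone.
It is held over (the same pitch as the preceding F5) and left by step up to G♭5.
Held over from the previous chord and resolving up by step — a retardation.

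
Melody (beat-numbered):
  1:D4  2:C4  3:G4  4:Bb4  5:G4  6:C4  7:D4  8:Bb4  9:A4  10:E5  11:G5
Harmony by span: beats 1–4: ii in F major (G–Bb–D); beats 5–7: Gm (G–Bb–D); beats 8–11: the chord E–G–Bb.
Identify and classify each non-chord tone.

C4 (beat 2) — escape tone; C4 (beat 6) — appoggiatura; A4 (beat 9) — escape tone.

The harmony at that moment is G minor triad (G, Bb, D); C4 is not a chord tone.
It is approached by step down from D4 and left by leap up to G4.
Step in, leap out — an escape tone.
The harmony at that moment is G minor triad (G, Bb, D); C4 is not a chord tone.
It is approached by leap down from G4 and left by step up to D4.
Leap in, step out — an appoggiatura.
The harmony at that moment is E diminished triad (E, G, Bb); A4 is not a chord tone.
It is approached by step down from Bb4 and left by leap up to E5.
Step in, leap out — an escape tone.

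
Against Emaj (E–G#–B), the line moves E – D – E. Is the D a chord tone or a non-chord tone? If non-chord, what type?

The harmony at that moment is E major triad (E, G#, B); D is not a chord tone.
It is approached by step down from E and left by step up to E.
Step away and step back to the same note — a neighbor tone (lower neighbor).

Non-chord tone — a neighbor tone.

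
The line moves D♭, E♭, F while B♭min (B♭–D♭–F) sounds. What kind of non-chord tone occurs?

The harmony at that moment is B♭ minor triad (B♭, D♭, F); E♭ is not a chord tone.
It is approached by step up from D♭ and left by step up to F.
Step in, step out in the same direction — a passing tone.

E♭ is a passing tone.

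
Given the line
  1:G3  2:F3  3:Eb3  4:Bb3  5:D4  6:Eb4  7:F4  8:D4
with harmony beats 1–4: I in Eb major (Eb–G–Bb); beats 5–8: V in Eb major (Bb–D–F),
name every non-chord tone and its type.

F3 (beat 2) — passing tone; Eb4 (beat 6) — passing tone.

The harmony at that moment is Eb major triad (Eb, G, Bb); F3 is not a chord tone.
It is approached by step down from G3 and left by step down to Eb3.
Step in, step out in the same direction — a passing tone.
The harmony at that moment is Bb major triad (Bb, D, F); Eb4 is not a chord tone.
It is approached by step up from D4 and left by step up to F4.
Step in, step out in the same direction — a passing tone.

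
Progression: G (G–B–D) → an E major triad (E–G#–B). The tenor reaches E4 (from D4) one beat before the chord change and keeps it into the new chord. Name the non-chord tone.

The harmony at that moment is G major triad (G, B, D); E4 is not a chord tone.
It is approached by step up from D4 and then sustained as the same pitch into the next harmony.
Arriving early and becoming a chord tone when the harmony changes — an anticipation.

E4 is an anticipation.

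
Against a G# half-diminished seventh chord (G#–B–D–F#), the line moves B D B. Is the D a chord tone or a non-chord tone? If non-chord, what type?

G# half-diminished seventh chord contains G#, B, D, F#; D is the fifth, so it is a chord tone.

Chord tone (the fifth of G# half-diminished seventh chord).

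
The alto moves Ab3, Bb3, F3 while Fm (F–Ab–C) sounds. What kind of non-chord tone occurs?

The harmony at that moment is F minor triad (F, Ab, C); Bb3 is not a chord tone.
It is approached by step up from Ab3 and left by leap down to F3.
Step in, leap out — an escape tone.

Bb3 is an escape tone.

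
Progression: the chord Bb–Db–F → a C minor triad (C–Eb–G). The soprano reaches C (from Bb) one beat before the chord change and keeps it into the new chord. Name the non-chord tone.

The harmony at that moment is Bb minor triad (Bb, Db, F); C is not a chord tone.
It is approached by step up from Bb and then sustained as the same pitch into the next harmony.
Arriving early and becoming a chord tone when the harmony changes — an anticipation.

C is an anticipation.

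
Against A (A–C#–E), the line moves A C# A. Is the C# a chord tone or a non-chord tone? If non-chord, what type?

A major triad contains A, C#, E; C# is the third, so it is a chord tone.

Chord tone (the third of A major triad).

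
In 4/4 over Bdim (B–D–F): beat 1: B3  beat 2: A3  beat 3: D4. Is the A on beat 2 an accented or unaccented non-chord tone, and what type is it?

The harmony at that moment is B diminished triad (B, D, F); A3 is not a chord tone.
It is approached by step down from B3 and left by leap up to D4.
Step in, leap out — an escape tone.
It falls on a weak beat, so it is unaccented.

Unaccented escape tone.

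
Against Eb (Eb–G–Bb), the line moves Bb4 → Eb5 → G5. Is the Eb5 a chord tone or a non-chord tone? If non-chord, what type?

Chord tone (the root of Eb major triad).

Eb major triad contains Eb, G, Bb; Eb is the root, so it is a chord tone.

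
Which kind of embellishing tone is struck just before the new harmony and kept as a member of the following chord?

Approach: ahead of the chord change (typically by step), so it is dissonant against the current harmony. Departure: none — the same pitch is restated or held and is a chord tone of the new harmony.
Dissonant first, consonant once the harmony catches up: the note simply arrives early — an anticipation. (The reverse timing, consonant first and dissonant after the change, would be a suspension or retardation.)

Anticipation.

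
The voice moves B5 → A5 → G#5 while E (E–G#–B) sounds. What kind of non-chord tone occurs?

The harmony at that moment is E major triad (E, G#, B); A5 is not a chord tone.
It is approached by step down from B5 and left by step down to G#5.
Step in, step out in the same direction — a passing tone.

A5 is a passing tone.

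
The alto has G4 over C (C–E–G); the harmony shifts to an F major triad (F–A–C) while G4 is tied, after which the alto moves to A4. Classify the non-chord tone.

The harmony at that moment is F major triad (F, A, C); G4 is not a chord tone.
It is held over (the same pitch as the preceding G4) and left by step up to A4.
Held over from the previous chord and resolving up by step — a retardation.

G4 is a retardation.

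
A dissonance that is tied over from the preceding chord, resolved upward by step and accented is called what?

Retardation.

Approach: by preparation — the pitch is first a chord tone, then held (tied or repeated) while the harmony changes under it. Departure: up by step. Metric position: strong.
A prepared dissonance that resolves upward by step — a retardation. (The same figure resolving downward would be a suspension.)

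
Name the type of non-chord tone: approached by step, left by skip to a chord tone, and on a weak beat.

Escape tone.

Approach: by step. Departure: by leap. Metric position: weak.
Step in, leap out, from a weak position — an escape tone (échappée). (It is the mirror image of the appoggiatura, which leaps in and steps out on a strong beat.)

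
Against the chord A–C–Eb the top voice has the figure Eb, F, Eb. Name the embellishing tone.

The harmony at that moment is A diminished triad (A, C, Eb); F is not a chord tone.
It is approached by step up from Eb and left by step down to Eb.
Step away and step back to the same note — a neighbor tone (upper neighbor).

F is a neighbor tone.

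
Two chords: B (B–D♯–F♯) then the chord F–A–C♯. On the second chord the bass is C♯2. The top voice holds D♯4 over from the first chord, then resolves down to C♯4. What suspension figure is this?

9–8 suspension.

At the second chord the bass is C♯2. The suspended D♯4 lies a ninth above the bass; after resolving down by step to C♯4, the interval above the bass becomes an octave.
Suspension figures are named by those two intervals: 9–8.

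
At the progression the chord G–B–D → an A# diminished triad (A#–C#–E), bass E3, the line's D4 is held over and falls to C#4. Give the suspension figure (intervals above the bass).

At the second chord the bass is E3. The suspended D4 lies a seventh above the bass; after resolving down by step to C#4, the interval above the bass becomes a sixth.
Suspension figures are named by those two intervals: 7–6.

7–6 suspension.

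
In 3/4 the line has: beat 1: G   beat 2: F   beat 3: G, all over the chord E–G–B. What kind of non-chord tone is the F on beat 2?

The harmony at that moment is E minor triad (E, G, B); F is not a chord tone.
It is approached by step down from G and left by step up to G.
Step away and step back to the same note — a neighbor tone (lower neighbor).

Lower neighbor tone.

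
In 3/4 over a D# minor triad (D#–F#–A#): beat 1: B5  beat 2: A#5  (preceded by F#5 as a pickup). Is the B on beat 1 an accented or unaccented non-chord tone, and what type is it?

The harmony at that moment is D# minor triad (D#, F#, A#); B5 is not a chord tone.
It is approached by leap up from F#5 and left by step down to A#5.
Leap in, step out — an appoggiatura.
It falls on the downbeat, so it is accented.

Accented appoggiatura.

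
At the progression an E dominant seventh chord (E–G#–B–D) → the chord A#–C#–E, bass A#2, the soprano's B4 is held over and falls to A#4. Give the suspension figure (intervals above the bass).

At the second chord the bass is A#2. The suspended B4 lies a ninth above the bass; after resolving down by step to A#4, the interval above the bass becomes an octave.
Suspension figures are named by those two intervals: 9–8.

9–8 suspension.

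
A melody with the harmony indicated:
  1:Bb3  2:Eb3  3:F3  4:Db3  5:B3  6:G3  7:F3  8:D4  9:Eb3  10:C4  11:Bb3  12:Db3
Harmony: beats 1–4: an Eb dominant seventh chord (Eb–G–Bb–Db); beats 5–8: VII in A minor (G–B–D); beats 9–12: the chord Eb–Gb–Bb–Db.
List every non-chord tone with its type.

The harmony at that moment is Eb dominant seventh chord (Eb, G, Bb, Db); F3 is not a chord tone.
It is approached by step up from Eb3 and left by leap down to Db3.
Step in, leap out — an escape tone.
The harmony at that moment is G major triad (G, B, D); F3 is not a chord tone.
It is approached by step down from G3 and left by leap up to D4.
Step in, leap out — an escape tone.
The harmony at that moment is Eb minor seventh chord (Eb, Gb, Bb, Db); C4 is not a chord tone.
It is approached by leap up from Eb3 and left by step down to Bb3.
Leap in, step out — an appoggiatura.

F3 (beat 3) — escape tone; F3 (beat 7) — escape tone; C4 (beat 10) — appoggiatura.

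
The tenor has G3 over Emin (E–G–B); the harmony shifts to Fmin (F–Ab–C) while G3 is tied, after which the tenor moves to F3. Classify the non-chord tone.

The harmony at that moment is F minor triad (F, Ab, C); G3 is not a chord tone.
It is held over (the same pitch as the preceding G3) and left by step down to F3.
Held over from the previous chord and resolving down by step — a suspension.

G3 is a suspension.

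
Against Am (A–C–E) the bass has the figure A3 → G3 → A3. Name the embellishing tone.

G3 is a neighbor tone.

The harmony at that moment is A minor triad (A, C, E); G3 is not a chord tone.
It is approached by step down from A3 and left by step up to A3.
Step away and step back to the same note — a neighbor tone (lower neighbor).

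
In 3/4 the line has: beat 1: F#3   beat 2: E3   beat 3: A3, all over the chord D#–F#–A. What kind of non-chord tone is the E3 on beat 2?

Escape tone.

The harmony at that moment is D# diminished triad (D#, F#, A); E3 is not a chord tone.
It is approached by step down from F#3 and left by leap up to A3.
Step in, leap out, on a weak beat — an escape tone.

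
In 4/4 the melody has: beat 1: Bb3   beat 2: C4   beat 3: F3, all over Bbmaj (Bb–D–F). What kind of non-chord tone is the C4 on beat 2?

Escape tone.

The harmony at that moment is Bb major triad (Bb, D, F); C4 is not a chord tone.
It is approached by step up from Bb3 and left by leap down to F3.
Step in, leap out, on a weak beat — an escape tone.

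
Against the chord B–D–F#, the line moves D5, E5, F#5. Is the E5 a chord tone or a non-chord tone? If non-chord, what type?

The harmony at that moment is B minor triad (B, D, F#); E5 is not a chord tone.
It is approached by step up from D5 and left by step up to F#5.
Step in, step out in the same direction — a passing tone.

Non-chord tone — a passing tone.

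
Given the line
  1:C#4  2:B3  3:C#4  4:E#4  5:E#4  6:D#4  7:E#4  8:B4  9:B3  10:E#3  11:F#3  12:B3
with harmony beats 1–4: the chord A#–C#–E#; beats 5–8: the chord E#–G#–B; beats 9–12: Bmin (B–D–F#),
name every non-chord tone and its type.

B3 (beat 2) — neighbor tone; D#4 (beat 6) — neighbor tone; E#3 (beat 10) — appoggiatura.

The harmony at that moment is A# minor triad (A#, C#, E#); B3 is not a chord tone.
It is approached by step down from C#4 and left by step up to C#4.
Step away and step back to the same note — a neighbor tone (lower neighbor).
The harmony at that moment is E# diminished triad (E#, G#, B); D#4 is not a chord tone.
It is approached by step down from E#4 and left by step up to E#4.
Step away and step back to the same note — a neighbor tone (lower neighbor).
The harmony at that moment is B minor triad (B, D, F#); E#3 is not a chord tone.
It is approached by leap down from B3 and left by step up to F#3.
Leap in, step out — an appoggiatura.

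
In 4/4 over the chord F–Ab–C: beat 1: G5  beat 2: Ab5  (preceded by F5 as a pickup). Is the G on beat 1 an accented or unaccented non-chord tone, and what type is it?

Accented passing tone.

The harmony at that moment is F minor triad (F, Ab, C); G5 is not a chord tone.
It is approached by step up from F5 and left by step up to Ab5.
Step in, step out in the same direction — a passing tone.
It falls on the downbeat, so it is accented.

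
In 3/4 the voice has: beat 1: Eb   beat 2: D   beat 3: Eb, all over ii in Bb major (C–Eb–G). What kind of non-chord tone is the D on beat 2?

The harmony at that moment is C minor triad (C, Eb, G); D is not a chord tone.
It is approached by step down from Eb and left by step up to Eb.
Step away and step back to the same note — a neighbor tone (lower neighbor).

Lower neighbor tone.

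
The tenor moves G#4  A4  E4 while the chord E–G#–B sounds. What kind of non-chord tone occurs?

The harmony at that moment is E major triad (E, G#, B); A4 is not a chord tone.
It is approached by step up from G#4 and left by leap down to E4.
Step in, leap out — an escape tone.

A4 is an escape tone.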